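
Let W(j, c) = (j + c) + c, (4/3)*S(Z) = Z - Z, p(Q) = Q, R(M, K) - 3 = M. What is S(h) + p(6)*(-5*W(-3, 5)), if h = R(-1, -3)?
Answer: -210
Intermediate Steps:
R(M, K) = 3 + M
h = 2 (h = 3 - 1 = 2)
S(Z) = 0 (S(Z) = 3*(Z - Z)/4 = (¾)*0 = 0)
W(j, c) = j + 2*c (W(j, c) = (c + j) + c = j + 2*c)
S(h) + p(6)*(-5*W(-3, 5)) = 0 + 6*(-5*(-3 + 2*5)) = 0 + 6*(-5*(-3 + 10)) = 0 + 6*(-5*7) = 0 + 6*(-35) = 0 - 210 = -210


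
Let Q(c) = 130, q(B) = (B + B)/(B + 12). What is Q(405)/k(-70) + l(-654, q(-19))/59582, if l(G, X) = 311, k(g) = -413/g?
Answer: 77474949/3515338 ≈ 22.039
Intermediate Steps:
q(B) = 2*B/(12 + B) (q(B) = (2*B)/(12 + B) = 2*B/(12 + B))
Q(405)/k(-70) + l(-654, q(-19))/59582 = 130/((-413/(-70))) + 311/59582 = 130/((-413*(-1/70))) + 311*(1/59582) = 130/(59/10) + 311/59582 = 130*(10/59) + 311/59582 = 1300/59 + 311/59582 = 77474949/3515338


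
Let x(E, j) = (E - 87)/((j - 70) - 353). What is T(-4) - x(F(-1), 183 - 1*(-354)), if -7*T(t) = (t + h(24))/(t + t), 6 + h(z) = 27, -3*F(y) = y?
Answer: 10187/9576 ≈ 1.0638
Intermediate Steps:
F(y) = -y/3
h(z) = 21 (h(z) = -6 + 27 = 21)
x(E, j) = (-87 + E)/(-423 + j) (x(E, j) = (-87 + E)/((-70 + j) - 353) = (-87 + E)/(-423 + j))
T(t) = -(21 + t)/(14*t) (T(t) = -(t + 21)/(7*(t + t)) = -(21 + t)/(7*(2*t)) = -(21 + t)*1/(2*t)/7 = -(21 + t)/(14*t))
T(-4) - x(F(-1), 183 - 1*(-354)) = (1/14)*(-21 - 1*(-4))/(-4) - (-87 - ⅓*(-1))/(-423 + (183 - 1*(-354))) = (1/14)*(-¼)*(-21 + 4) - (-87 + ⅓)/(-423 + (183 + 354)) = (1/14)*(-¼)*(-17) - (-260)/((-423 + 537)*3) = 17/56 - (-260)/(114*3) = 17/56 - 1*(-130/171) = 17/56 + 130/171 = 10187/9576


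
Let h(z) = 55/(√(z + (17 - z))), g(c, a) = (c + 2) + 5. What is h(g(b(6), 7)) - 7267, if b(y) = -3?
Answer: -7267 + 55*√17/17 ≈ -7253.7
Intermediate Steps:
g(c, a) = 7 + c (g(c, a) = (2 + c) + 5 = 7 + c)
h(z) = 55*√17/17 (h(z) = 55/(√17) = 55*(√17/17) = 55*√17/17)
h(g(b(6), 7)) - 7267 = 55*√17/17 - 7267 = -7267 + 55*√17/17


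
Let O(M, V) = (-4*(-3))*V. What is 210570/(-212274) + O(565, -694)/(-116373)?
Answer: -1263158041/1372386789 ≈ -0.92041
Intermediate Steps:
O(M, V) = 12*V
210570/(-212274) + O(565, -694)/(-116373) = 210570/(-212274) + (12*(-694))/(-116373) = 210570*(-1/212274) - 8328*(-1/116373) = -35095/35379 + 2776/38791 = -1263158041/1372386789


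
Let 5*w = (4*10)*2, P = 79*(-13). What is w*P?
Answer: -16432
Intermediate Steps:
P = -1027
w = 16 (w = ((4*10)*2)/5 = (40*2)/5 = (⅕)*80 = 16)
w*P = 16*(-1027) = -16432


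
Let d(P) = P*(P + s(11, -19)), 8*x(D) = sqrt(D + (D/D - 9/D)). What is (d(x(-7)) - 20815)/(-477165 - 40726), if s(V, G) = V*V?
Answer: 104777/2606912 - 11*I*sqrt(231)/2636536 ≈ 0.040192 - 6.3411e-5*I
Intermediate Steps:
s(V, G) = V**2
x(D) = sqrt(1 + D - 9/D)/8 (x(D) = sqrt(D + (D/D - 9/D))/8 = sqrt(D + (1 - 9/D))/8 = sqrt(1 + D - 9/D)/8)
d(P) = P*(121 + P) (d(P) = P*(P + 11**2) = P*(P + 121) = P*(121 + P))
(d(x(-7)) - 20815)/(-477165 - 40726) = ((sqrt(1 - 7 - 9/(-7))/8)*(121 + sqrt(1 - 7 - 9/(-7))/8) - 20815)/(-477165 - 40726) = ((sqrt(1 - 7 - 9*(-1/7))/8)*(121 + sqrt(1 - 7 - 9*(-1/7))/8) - 20815)/(-517891) = ((sqrt(1 - 7 + 9/7)/8)*(121 + sqrt(1 - 7 + 9/7)/8) - 20815)*(-1/517891) = ((sqrt(-33/7)/8)*(121 + sqrt(-33/7)/8) - 20815)*(-1/517891) = (((I*sqrt(231)/7)/8)*(121 + (I*sqrt(231)/7)/8) - 20815)*(-1/517891) = ((I*sqrt(231)/56)*(121 + I*sqrt(231)/56) - 20815)*(-1/517891) = (I*sqrt(231)*(121 + I*sqrt(231)/56)/56 - 20815)*(-1/517891) = (-20815 + I*sqrt(231)*(121 + I*sqrt(231)/56)/56)*(-1/517891) = 905/22517 - I*sqrt(231)*(121 + I*sqrt(231)/56)/29001896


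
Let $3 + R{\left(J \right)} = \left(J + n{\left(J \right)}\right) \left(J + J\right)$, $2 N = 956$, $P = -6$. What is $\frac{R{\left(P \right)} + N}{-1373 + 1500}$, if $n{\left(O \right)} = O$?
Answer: $\frac{619}{127} \approx 4.874$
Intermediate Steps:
$N = 478$ ($N = \frac{1}{2} \cdot 956 = 478$)
$R{\left(J \right)} = -3 + 4 J^{2}$ ($R{\left(J \right)} = -3 + \left(J + J\right) \left(J + J\right) = -3 + 2 J 2 J = -3 + 4 J^{2}$)
$\frac{R{\left(P \right)} + N}{-1373 + 1500} = \frac{\left(-3 + 4 \left(-6\right)^{2}\right) + 478}{-1373 + 1500} = \frac{\left(-3 + 4 \cdot 36\right) + 478}{127} = \frac{\left(-3 + 144\right) + 478}{127} = \frac{141 + 478}{127} = \frac{1}{127} \cdot 619 = \frac{619}{127}$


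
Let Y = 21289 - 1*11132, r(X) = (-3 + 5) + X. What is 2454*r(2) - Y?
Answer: -341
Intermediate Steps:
r(X) = 2 + X
Y = 10157 (Y = 21289 - 11132 = 10157)
2454*r(2) - Y = 2454*(2 + 2) - 1*10157 = 2454*4 - 10157 = 9816 - 10157 = -341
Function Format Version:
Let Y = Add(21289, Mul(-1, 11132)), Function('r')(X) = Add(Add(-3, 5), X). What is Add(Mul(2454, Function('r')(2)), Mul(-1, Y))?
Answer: -341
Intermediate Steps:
Function('r')(X) = Add(2, X)
Y = 10157 (Y = Add(21289, -11132) = 10157)
Add(Mul(2454, Function('r')(2)), Mul(-1, Y)) = Add(Mul(2454, Add(2, 2)), Mul(-1, 10157)) = Add(Mul(2454, 4), -10157) = Add(9816, -10157) = -341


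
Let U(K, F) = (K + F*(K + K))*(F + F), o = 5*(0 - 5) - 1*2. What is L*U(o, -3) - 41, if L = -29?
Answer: 23449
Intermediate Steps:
o = -27 (o = 5*(-5) - 2 = -25 - 2 = -27)
U(K, F) = 2*F*(K + 2*F*K) (U(K, F) = (K + F*(2*K))*(2*F) = (K + 2*F*K)*(2*F) = 2*F*(K + 2*F*K))
L*U(o, -3) - 41 = -58*(-3)*(-27)*(1 + 2*(-3)) - 41 = -58*(-3)*(-27)*(1 - 6) - 41 = -58*(-3)*(-27)*(-5) - 41 = -29*(-810) - 41 = 23490 - 41 = 23449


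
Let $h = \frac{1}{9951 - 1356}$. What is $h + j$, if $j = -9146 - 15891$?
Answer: $- \frac{215193014}{8595} \approx -25037.0$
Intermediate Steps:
$j = -25037$ ($j = -9146 - 15891 = -25037$)
$h = \frac{1}{8595} \approx 0.00011635$
$h + j = \frac{1}{8595} - 25037 = - \frac{215193014}{8595}$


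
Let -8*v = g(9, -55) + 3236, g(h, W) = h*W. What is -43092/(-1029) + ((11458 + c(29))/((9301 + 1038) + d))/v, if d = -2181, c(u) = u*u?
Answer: 22940055424/547846411 ≈ 41.873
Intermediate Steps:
c(u) = u²
g(h, W) = W*h
v = -2741/8 (v = -(-55*9 + 3236)/8 = -(-495 + 3236)/8 = -⅛*2741 = -2741/8 ≈ -342.63)
-43092/(-1029) + ((11458 + c(29))/((9301 + 1038) + d))/v = -43092/(-1029) + ((11458 + 29²)/((9301 + 1038) - 2181))/(-2741/8) = -43092*(-1/1029) + ((11458 + 841)/(10339 - 2181))*(-8/2741) = 2052/49 + (12299/8158)*(-8/2741) = 2052/49 - 49196/11180539 = 22940055424/547846411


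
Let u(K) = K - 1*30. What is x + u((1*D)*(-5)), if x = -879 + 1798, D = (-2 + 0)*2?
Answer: 909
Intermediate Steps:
D = -4 (D = -2*2 = -4)
u(K) = -30 + K (u(K) = K - 30 = -30 + K)
x = 919
x + u((1*D)*(-5)) = 919 + (-30 + (1*(-4))*(-5)) = 919 + (-30 - 4*(-5)) = 919 + (-30 + 20) = 919 - 10 = 909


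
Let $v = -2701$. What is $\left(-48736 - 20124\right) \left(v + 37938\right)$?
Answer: $-2426419820$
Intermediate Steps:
$\left(-48736 - 20124\right) \left(v + 37938\right) = \left(-48736 - 20124\right) \left(-2701 + 37938\right) = \left(-68860\right) 35237 = -2426419820$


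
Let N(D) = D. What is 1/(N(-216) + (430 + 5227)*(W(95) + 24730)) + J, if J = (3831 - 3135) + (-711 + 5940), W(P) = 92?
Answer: 831975690151/140417838 ≈ 5925.0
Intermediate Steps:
J = 5925 (J = 696 + 5229 = 5925)
1/(N(-216) + (430 + 5227)*(W(95) + 24730)) + J = 1/(-216 + (430 + 5227)*(92 + 24730)) + 5925 = 1/(-216 + 5657*24822) + 5925 = 1/(-216 + 140418054) + 5925 = 1/140417838 + 5925 = 831975690151/140417838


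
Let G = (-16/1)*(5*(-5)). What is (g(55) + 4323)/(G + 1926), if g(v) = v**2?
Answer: 3674/1163 ≈ 3.1591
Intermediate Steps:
G = 400 (G = (1*(-16))*(-25) = -16*(-25) = 400)
(g(55) + 4323)/(G + 1926) = (55**2 + 4323)/(400 + 1926) = (3025 + 4323)/2326 = 7348*(1/2326) = 3674/1163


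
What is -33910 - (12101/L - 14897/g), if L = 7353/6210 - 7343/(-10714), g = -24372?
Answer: -1700262304224607/42102654372 ≈ -40384.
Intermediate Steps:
L = 3455002/1848165 (L = 7353*(1/6210) - 7343*(-1/10714) = 817/690 + 7343/10714 = 3455002/1848165 ≈ 1.8694)
-33910 - (12101/L - 14897/g) = -33910 - (12101/(3455002/1848165) - 14897/(-24372)) = -33910 - (12101*(1848165/3455002) - 14897*(-1/24372)) = -33910 - (22364644665/3455002 + 14897/24372) = -33910 - 1*272561294470087/42102654372 = -33910 - 272561294470087/42102654372 = -1700262304224607/42102654372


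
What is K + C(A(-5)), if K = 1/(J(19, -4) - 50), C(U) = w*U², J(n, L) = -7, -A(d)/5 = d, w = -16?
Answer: -570001/57 ≈ -10000.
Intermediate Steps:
A(d) = -5*d
C(U) = -16*U²
K = -1/57 (K = 1/(-7 - 50) = 1/(-57) = -1/57 ≈ -0.017544)
K + C(A(-5)) = -1/57 - 16*(-5*(-5))² = -1/57 - 16*25² = -1/57 - 16*625 = -1/57 - 10000 = -570001/57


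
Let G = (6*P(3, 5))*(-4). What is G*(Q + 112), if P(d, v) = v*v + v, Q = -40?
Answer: -51840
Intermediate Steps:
P(d, v) = v + v² (P(d, v) = v² + v = v + v²)
G = -720 (G = (6*(5*(1 + 5)))*(-4) = (6*(5*6))*(-4) = (6*30)*(-4) = 180*(-4) = -720)
G*(Q + 112) = -720*(-40 + 112) = -720*72 = -51840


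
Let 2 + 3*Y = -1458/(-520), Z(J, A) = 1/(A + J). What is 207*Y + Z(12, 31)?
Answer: 620363/11180 ≈ 55.489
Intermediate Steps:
Y = 209/780 (Y = -2/3 + (-1458/(-520))/3 = -2/3 + (-1458*(-1/520))/3 = -2/3 + (1/3)*(729/260) = -2/3 + 243/260 = 209/780 ≈ 0.26795)
207*Y + Z(12, 31) = 207*(209/780) + 1/(31 + 12) = 14421/260 + 1/43 = 620363/11180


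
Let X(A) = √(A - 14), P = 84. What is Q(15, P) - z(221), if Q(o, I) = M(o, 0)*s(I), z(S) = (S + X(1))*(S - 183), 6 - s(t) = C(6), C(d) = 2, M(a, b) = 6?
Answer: -8374 - 38*I*√13 ≈ -8374.0 - 137.01*I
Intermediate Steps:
s(t) = 4 (s(t) = 6 - 1*2 = 6 - 2 = 4)
X(A) = √(-14 + A)
z(S) = (-183 + S)*(S + I*√13) (z(S) = (S + √(-14 + 1))*(S - 183) = (S + √(-13))*(-183 + S) = (S + I*√13)*(-183 + S) = (-183 + S)*(S + I*√13))
Q(o, I) = 24 (Q(o, I) = 6*4 = 24)
Q(15, P) - z(221) = 24 - (221² - 183*221 - 183*I*√13 + I*221*√13) = 24 - (48841 - 40443 - 183*I*√13 + 221*I*√13) = 24 - (8398 + 38*I*√13) = 24 + (-8398 - 38*I*√13) = -8374 - 38*I*√13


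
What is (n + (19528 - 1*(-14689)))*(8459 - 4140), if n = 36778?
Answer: 306627405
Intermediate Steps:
(n + (19528 - 1*(-14689)))*(8459 - 4140) = (36778 + (19528 - 1*(-14689)))*(8459 - 4140) = (36778 + (19528 + 14689))*4319 = (36778 + 34217)*4319 = 70995*4319 = 306627405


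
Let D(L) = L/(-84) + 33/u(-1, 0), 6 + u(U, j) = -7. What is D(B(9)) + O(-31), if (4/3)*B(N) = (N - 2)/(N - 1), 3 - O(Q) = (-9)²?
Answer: -134029/1664 ≈ -80.546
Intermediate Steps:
u(U, j) = -13 (u(U, j) = -6 - 7 = -13)
O(Q) = -78 (O(Q) = 3 - 1*(-9)² = 3 - 1*81 = 3 - 81 = -78)
B(N) = 3*(-2 + N)/(4*(-1 + N)) (B(N) = 3*((N - 2)/(N - 1))/4 = 3*((-2 + N)/(-1 + N))/4 = 3*(-2 + N)/(4*(-1 + N)))
D(L) = -33/13 - L/84 (D(L) = L/(-84) + 33/(-13) = L*(-1/84) + 33*(-1/13) = -L/84 - 33/13 = -33/13 - L/84)
D(B(9)) + O(-31) = (-33/13 - (-2 + 9)/(112*(-1 + 9))) - 78 = (-33/13 - 7/(112*8)) - 78 = (-33/13 - 1/84*21/32) - 78 = (-33/13 - 1/128) - 78 = -4237/1664 - 78 = -134029/1664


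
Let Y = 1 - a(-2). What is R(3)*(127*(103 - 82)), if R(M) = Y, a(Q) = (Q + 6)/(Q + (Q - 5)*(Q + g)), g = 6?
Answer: 15113/5 ≈ 3022.6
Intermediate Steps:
a(Q) = (6 + Q)/(Q + (-5 + Q)*(6 + Q)) (a(Q) = (Q + 6)/(Q + (Q - 5)*(Q + 6)) = (6 + Q)/(Q + (-5 + Q)*(6 + Q)))
Y = 17/15 (Y = 1 - (6 - 2)/(-30 + (-2)**2 + 2*(-2)) = 1 - 4/(-30 + 4 - 4) = 1 - 4/(-30) = 1 - (-1)*4/30 = 1 - 1*(-2/15) = 1 + 2/15 = 17/15 ≈ 1.1333)
R(M) = 17/15
R(3)*(127*(103 - 82)) = 17*(127*(103 - 82))/15 = 17*(127*21)/15 = (17/15)*2667 = 15113/5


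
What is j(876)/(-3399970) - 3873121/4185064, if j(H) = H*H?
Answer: -8190006439217/7114546024040 ≈ -1.1512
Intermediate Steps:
j(H) = H²
j(876)/(-3399970) - 3873121/4185064 = 876²/(-3399970) - 3873121/4185064 = 767376*(-1/3399970) - 3873121*1/4185064 = -383688/1699985 - 3873121/4185064 = -8190006439217/7114546024040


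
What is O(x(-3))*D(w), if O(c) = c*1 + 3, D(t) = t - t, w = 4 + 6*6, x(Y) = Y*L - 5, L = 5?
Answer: 0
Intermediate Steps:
x(Y) = -5 + 5*Y (x(Y) = Y*5 - 5 = 5*Y - 5 = -5 + 5*Y)
w = 40 (w = 4 + 36 = 40)
D(t) = 0
O(c) = 3 + c (O(c) = c + 3 = 3 + c)
O(x(-3))*D(w) = (3 + (-5 + 5*(-3)))*0 = (3 + (-5 - 15))*0 = (3 - 20)*0 = -17*0 = 0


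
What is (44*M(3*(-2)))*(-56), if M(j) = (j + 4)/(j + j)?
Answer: -1232/3 ≈ -410.67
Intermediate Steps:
M(j) = (4 + j)/(2*j) (M(j) = (4 + j)/((2*j)) = (4 + j)*(1/(2*j)) = (4 + j)/(2*j))
(44*M(3*(-2)))*(-56) = (44*((4 + 3*(-2))/(2*((3*(-2))))))*(-56) = (44*((½)*(4 - 6)/(-6)))*(-56) = (44*((½)*(-⅙)*(-2)))*(-56) = (44*(⅙))*(-56) = (22/3)*(-56) = -1232/3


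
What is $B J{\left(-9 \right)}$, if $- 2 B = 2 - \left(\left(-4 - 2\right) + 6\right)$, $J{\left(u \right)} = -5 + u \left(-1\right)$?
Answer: $-4$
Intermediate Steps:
$J{\left(u \right)} = -5 - u$
$B = -1$ ($B = - \frac{2 - \left(\left(-4 - 2\right) + 6\right)}{2} = - \frac{2 - \left(-6 + 6\right)}{2} = - \frac{2 - 0}{2} = - \frac{2 + 0}{2} = \left(- \frac{1}{2}\right) 2 = -1$)
$B J{\left(-9 \right)} = - (-5 - -9) = - (-5 + 9) = \left(-1\right) 4 = -4$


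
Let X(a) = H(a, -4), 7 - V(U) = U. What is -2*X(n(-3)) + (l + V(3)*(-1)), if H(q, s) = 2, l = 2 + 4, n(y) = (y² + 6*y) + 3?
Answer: -2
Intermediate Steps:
n(y) = 3 + y² + 6*y
V(U) = 7 - U
l = 6
X(a) = 2
-2*X(n(-3)) + (l + V(3)*(-1)) = -2*2 + (6 + (7 - 1*3)*(-1)) = -4 + (6 + (7 - 3)*(-1)) = -4 + (6 + 4*(-1)) = -4 + (6 - 4) = -4 + 2 = -2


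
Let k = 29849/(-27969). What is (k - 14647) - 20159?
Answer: -973518863/27969 ≈ -34807.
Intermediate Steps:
k = -29849/27969 (k = 29849*(-1/27969) = -29849/27969 ≈ -1.0672)
(k - 14647) - 20159 = (-29849/27969 - 14647) - 20159 = -409691792/27969 - 20159 = -973518863/27969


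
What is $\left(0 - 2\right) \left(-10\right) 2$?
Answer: $40$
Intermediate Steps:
$\left(0 - 2\right) \left(-10\right) 2 = \left(-2\right) \left(-10\right) 2 = 20 \cdot 2 = 40$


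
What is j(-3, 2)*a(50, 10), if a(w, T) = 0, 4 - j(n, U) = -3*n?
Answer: 0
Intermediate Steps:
j(n, U) = 4 + 3*n (j(n, U) = 4 - (-3)*n = 4 + 3*n)
j(-3, 2)*a(50, 10) = (4 + 3*(-3))*0 = (4 - 9)*0 = -5*0 = 0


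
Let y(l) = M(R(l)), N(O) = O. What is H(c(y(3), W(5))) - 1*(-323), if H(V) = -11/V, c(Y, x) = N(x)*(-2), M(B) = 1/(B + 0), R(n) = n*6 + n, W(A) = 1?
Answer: 657/2 ≈ 328.50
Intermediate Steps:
R(n) = 7*n (R(n) = 6*n + n = 7*n)
M(B) = 1/B
y(l) = 1/(7*l)
c(Y, x) = -2*x (c(Y, x) = x*(-2) = -2*x)
H(c(y(3), W(5))) - 1*(-323) = -11/((-2*1)) - 1*(-323) = -11/(-2) + 323 = -11*(-½) + 323 = 11/2 + 323 = 657/2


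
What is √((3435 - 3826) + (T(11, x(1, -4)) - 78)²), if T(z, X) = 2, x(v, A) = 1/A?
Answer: √5385 ≈ 73.383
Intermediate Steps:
√((3435 - 3826) + (T(11, x(1, -4)) - 78)²) = √((3435 - 3826) + (2 - 78)²) = √(-391 + (-76)²) = √(-391 + 5776) = √5385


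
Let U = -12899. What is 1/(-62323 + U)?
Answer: -1/75222 ≈ -1.3294e-5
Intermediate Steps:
1/(-62323 + U) = 1/(-62323 - 12899) = 1/(-75222) = -1/75222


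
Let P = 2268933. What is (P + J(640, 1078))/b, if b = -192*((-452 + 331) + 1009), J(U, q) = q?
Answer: -2270011/170496 ≈ -13.314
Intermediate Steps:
b = -170496 (b = -192*(-121 + 1009) = -192*888 = -170496)
(P + J(640, 1078))/b = (2268933 + 1078)/(-170496) = 2270011*(-1/170496) = -2270011/170496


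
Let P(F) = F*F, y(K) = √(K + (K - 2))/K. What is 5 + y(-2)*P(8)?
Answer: 5 - 32*I*√6 ≈ 5.0 - 78.384*I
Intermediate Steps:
y(K) = √(-2 + 2*K)/K (y(K) = √(K + (-2 + K))/K = √(-2 + 2*K)/K)
P(F) = F²
5 + y(-2)*P(8) = 5 + (√(-2 + 2*(-2))/(-2))*8² = 5 - √(-2 - 4)/2*64 = 5 - I*√6/2*64 = 5 - 32*I*√6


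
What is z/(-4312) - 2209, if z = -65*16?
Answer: -1190521/539 ≈ -2208.8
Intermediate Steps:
z = -1040
z/(-4312) - 2209 = -1040/(-4312) - 2209 = -1040*(-1/4312) - 2209 = 130/539 - 2209 = -1190521/539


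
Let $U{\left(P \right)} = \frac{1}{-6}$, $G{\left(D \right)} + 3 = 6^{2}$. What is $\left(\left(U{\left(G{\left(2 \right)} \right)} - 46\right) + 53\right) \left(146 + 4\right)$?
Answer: $1025$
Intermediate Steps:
$G{\left(D \right)} = 33$ ($G{\left(D \right)} = -3 + 6^{2} = -3 + 36 = 33$)
$U{\left(P \right)} = - \frac{1}{6}$
$\left(\left(U{\left(G{\left(2 \right)} \right)} - 46\right) + 53\right) \left(146 + 4\right) = \left(\left(- \frac{1}{6} - 46\right) + 53\right) \left(146 + 4\right) = \left(- \frac{277}{6} + 53\right) 150 = \frac{41}{6} \cdot 150 = 1025$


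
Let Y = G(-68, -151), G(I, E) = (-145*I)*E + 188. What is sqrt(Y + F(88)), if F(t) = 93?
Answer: I*sqrt(1488579) ≈ 1220.1*I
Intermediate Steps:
G(I, E) = 188 - 145*E*I (G(I, E) = -145*E*I + 188 = 188 - 145*E*I)
Y = -1488672 (Y = 188 - 145*(-151)*(-68) = 188 - 1488860 = -1488672)
sqrt(Y + F(88)) = sqrt(-1488672 + 93) = sqrt(-1488579) = I*sqrt(1488579)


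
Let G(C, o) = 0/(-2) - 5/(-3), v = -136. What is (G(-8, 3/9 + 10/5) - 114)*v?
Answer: 45832/3 ≈ 15277.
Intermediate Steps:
G(C, o) = 5/3 (G(C, o) = 0*(-1/2) - 5*(-1/3) = 0 + 5/3 = 5/3)
(G(-8, 3/9 + 10/5) - 114)*v = (5/3 - 114)*(-136) = -337/3*(-136) = 45832/3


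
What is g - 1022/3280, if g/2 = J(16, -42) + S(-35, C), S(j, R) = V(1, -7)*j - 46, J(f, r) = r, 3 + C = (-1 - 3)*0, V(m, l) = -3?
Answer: 55249/1640 ≈ 33.688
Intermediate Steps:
C = -3 (C = -3 + (-1 - 3)*0 = -3 - 4*0 = -3 + 0 = -3)
S(j, R) = -46 - 3*j (S(j, R) = -3*j - 46 = -46 - 3*j)
g = 34 (g = 2*(-42 + (-46 - 3*(-35))) = 2*(-42 + (-46 + 105)) = 2*(-42 + 59) = 2*17 = 34)
g - 1022/3280 = 34 - 1022/3280 = 34 - 1*511/1640 = 34 - 511/1640 = 55249/1640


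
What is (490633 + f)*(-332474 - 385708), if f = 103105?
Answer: -426411944316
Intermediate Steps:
(490633 + f)*(-332474 - 385708) = (490633 + 103105)*(-332474 - 385708) = 593738*(-718182) = -426411944316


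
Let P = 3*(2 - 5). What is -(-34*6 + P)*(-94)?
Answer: -20022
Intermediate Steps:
P = -9 (P = 3*(-3) = -9)
-(-34*6 + P)*(-94) = -(-34*6 - 9)*(-94) = -(-204 - 9)*(-94) = -(-213)*(-94) = -1*20022 = -20022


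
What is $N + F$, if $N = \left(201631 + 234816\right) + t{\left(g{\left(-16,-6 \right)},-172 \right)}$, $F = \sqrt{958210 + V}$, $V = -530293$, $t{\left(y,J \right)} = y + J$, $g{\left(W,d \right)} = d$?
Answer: $436269 + 7 \sqrt{8733} \approx 4.3692 \cdot 10^{5}$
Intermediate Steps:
$t{\left(y,J \right)} = J + y$
$F = 7 \sqrt{8733}$ ($F = \sqrt{958210 - 530293} = \sqrt{427917} = 7 \sqrt{8733} \approx 654.15$)
$N = 436269$ ($N = \left(201631 + 234816\right) - 178 = 436447 - 178 = 436269$)
$N + F = 436269 + 7 \sqrt{8733}$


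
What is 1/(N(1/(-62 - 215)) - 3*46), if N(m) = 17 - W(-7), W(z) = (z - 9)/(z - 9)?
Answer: -1/122 ≈ -0.0081967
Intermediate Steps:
W(z) = 1 (W(z) = (-9 + z)/(-9 + z) = 1)
N(m) = 16 (N(m) = 17 - 1*1 = 17 - 1 = 16)
1/(N(1/(-62 - 215)) - 3*46) = 1/(16 - 3*46) = 1/(16 - 138) = 1/(-122) = -1/122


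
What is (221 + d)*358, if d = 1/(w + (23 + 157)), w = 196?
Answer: 14874363/188 ≈ 79119.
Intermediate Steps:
d = 1/376 (d = 1/(196 + (23 + 157)) = 1/(196 + 180) = 1/376 ≈ 0.0026596)
(221 + d)*358 = (221 + 1/376)*358 = (83097/376)*358 = 14874363/188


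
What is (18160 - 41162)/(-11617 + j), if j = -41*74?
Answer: 3286/2093 ≈ 1.5700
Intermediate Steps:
j = -3034
(18160 - 41162)/(-11617 + j) = (18160 - 41162)/(-11617 - 3034) = -23002/(-14651) = -23002*(-1/14651) = 3286/2093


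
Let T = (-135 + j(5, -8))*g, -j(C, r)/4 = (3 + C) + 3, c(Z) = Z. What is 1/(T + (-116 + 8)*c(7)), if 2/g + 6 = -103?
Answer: -109/82046 ≈ -0.0013285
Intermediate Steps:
g = -2/109 (g = 2/(-6 - 103) = 2/(-109) = 2*(-1/109) = -2/109 ≈ -0.018349)
j(C, r) = -24 - 4*C (j(C, r) = -4*((3 + C) + 3) = -4*(6 + C) = -24 - 4*C)
T = 358/109 (T = (-135 + (-24 - 4*5))*(-2/109) = (-135 + (-24 - 20))*(-2/109) = (-135 - 44)*(-2/109) = -179*(-2/109) = 358/109 ≈ 3.2844)
1/(T + (-116 + 8)*c(7)) = 1/(358/109 + (-116 + 8)*7) = 1/(358/109 - 108*7) = 1/(358/109 - 756) = 1/(-82046/109) = -109/82046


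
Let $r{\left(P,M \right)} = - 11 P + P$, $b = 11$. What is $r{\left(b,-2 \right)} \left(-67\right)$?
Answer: $7370$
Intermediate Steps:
$r{\left(P,M \right)} = - 10 P$
$r{\left(b,-2 \right)} \left(-67\right) = \left(-10\right) 11 \left(-67\right) = \left(-110\right) \left(-67\right) = 7370$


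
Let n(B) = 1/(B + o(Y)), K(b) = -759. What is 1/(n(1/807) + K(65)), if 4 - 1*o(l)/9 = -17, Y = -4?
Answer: -152524/115764909 ≈ -0.0013175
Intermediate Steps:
o(l) = 189 (o(l) = 36 - 9*(-17) = 36 + 153 = 189)
n(B) = 1/(189 + B) (n(B) = 1/(B + 189) = 1/(189 + B))
1/(n(1/807) + K(65)) = 1/(1/(189 + 1/807) - 759) = 1/(1/(152524/807) - 759) = 1/(807/152524 - 759) = 1/(-115764909/152524) = -152524/115764909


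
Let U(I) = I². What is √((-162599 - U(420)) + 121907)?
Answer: 2*I*√54273 ≈ 465.93*I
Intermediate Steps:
√((-162599 - U(420)) + 121907) = √((-162599 - 1*420²) + 121907) = √((-162599 - 1*176400) + 121907) = √((-162599 - 176400) + 121907) = √(-338999 + 121907) = √(-217092) = 2*I*√54273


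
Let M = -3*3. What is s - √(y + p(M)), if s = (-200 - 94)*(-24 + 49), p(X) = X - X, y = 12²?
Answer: -7362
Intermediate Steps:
y = 144
M = -9
p(X) = 0
s = -7350 (s = -294*25 = -7350)
s - √(y + p(M)) = -7350 - √(144 + 0) = -7350 - √144 = -7350 - 1*12 = -7350 - 12 = -7362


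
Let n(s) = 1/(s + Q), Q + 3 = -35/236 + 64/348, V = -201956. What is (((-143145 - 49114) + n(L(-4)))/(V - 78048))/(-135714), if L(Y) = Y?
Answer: -27491711719/5433800185168008 ≈ -5.0594e-6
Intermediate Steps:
Q = -60865/20532 (Q = -3 + (-35/236 + 64/348) = -3 + (-35*1/236 + 64*(1/348)) = -3 + (-35/236 + 16/87) = -3 + 731/20532 = -60865/20532 ≈ -2.9644)
n(s) = 1/(-60865/20532 + s) (n(s) = 1/(s - 60865/20532) = 1/(-60865/20532 + s))
(((-143145 - 49114) + n(L(-4)))/(V - 78048))/(-135714) = (((-143145 - 49114) + 20532/(-60865 + 20532*(-4)))/(-201956 - 78048))/(-135714) = ((-192259 + 20532/(-60865 - 82128))/(-280004))*(-1/135714) = ((-192259 + 20532/(-142993))*(-1/280004))*(-1/135714) = ((-192259 + 20532*(-1/142993))*(-1/280004))*(-1/135714) = ((-192259 - 20532/142993)*(-1/280004))*(-1/135714) = -27491711719/142993*(-1/280004)*(-1/135714) = (27491711719/40038611972)*(-1/135714) = -27491711719/5433800185168008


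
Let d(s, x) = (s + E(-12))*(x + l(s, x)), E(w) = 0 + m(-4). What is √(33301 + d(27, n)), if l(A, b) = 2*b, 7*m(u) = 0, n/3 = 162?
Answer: 7*√1483 ≈ 269.57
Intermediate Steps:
n = 486 (n = 3*162 = 486)
m(u) = 0 (m(u) = (⅐)*0 = 0)
E(w) = 0 (E(w) = 0 + 0 = 0)
d(s, x) = 3*s*x (d(s, x) = (s + 0)*(x + 2*x) = s*(3*x) = 3*s*x)
√(33301 + d(27, n)) = √(33301 + 3*27*486) = √(33301 + 39366) = √72667 = 7*√1483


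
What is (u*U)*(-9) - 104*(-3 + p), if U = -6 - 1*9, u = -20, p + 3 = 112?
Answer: -13724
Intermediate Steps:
p = 109 (p = -3 + 112 = 109)
U = -15 (U = -6 - 9 = -15)
(u*U)*(-9) - 104*(-3 + p) = -20*(-15)*(-9) - 104*(-3 + 109) = 300*(-9) - 104*106 = -2700 - 1*11024 = -2700 - 11024 = -13724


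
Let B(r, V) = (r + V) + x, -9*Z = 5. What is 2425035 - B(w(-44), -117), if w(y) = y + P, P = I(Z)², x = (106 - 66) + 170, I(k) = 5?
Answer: 2424961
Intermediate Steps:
Z = -5/9 (Z = -⅑*5 = -5/9 ≈ -0.55556)
x = 210 (x = 40 + 170 = 210)
P = 25 (P = 5² = 25)
w(y) = 25 + y (w(y) = y + 25 = 25 + y)
B(r, V) = 210 + V + r (B(r, V) = (r + V) + 210 = (V + r) + 210 = 210 + V + r)
2425035 - B(w(-44), -117) = 2425035 - (210 - 117 + (25 - 44)) = 2425035 - (210 - 117 - 19) = 2425035 - 1*74 = 2425035 - 74 = 2424961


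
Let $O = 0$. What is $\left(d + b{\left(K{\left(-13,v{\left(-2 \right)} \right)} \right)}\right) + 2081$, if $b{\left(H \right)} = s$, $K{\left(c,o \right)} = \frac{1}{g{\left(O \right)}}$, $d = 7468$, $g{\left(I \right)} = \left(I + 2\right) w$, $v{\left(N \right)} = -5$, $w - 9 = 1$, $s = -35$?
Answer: $9514$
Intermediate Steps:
$w = 10$ ($w = 9 + 1 = 10$)
$g{\left(I \right)} = 20 + 10 I$ ($g{\left(I \right)} = \left(I + 2\right) 10 = \left(2 + I\right) 10 = 20 + 10 I$)
$K{\left(c,o \right)} = \frac{1}{20}$ ($K{\left(c,o \right)} = \frac{1}{20 + 10 \cdot 0} = \frac{1}{20 + 0} = \frac{1}{20}$)
$b{\left(H \right)} = -35$
$\left(d + b{\left(K{\left(-13,v{\left(-2 \right)} \right)} \right)}\right) + 2081 = \left(7468 - 35\right) + 2081 = 7433 + 2081 = 9514$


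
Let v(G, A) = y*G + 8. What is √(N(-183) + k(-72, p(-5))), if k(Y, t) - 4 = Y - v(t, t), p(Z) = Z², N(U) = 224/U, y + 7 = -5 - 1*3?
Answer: √9972219/183 ≈ 17.256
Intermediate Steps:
y = -15 (y = -7 + (-5 - 1*3) = -7 + (-5 - 3) = -7 - 8 = -15)
v(G, A) = 8 - 15*G (v(G, A) = -15*G + 8 = 8 - 15*G)
k(Y, t) = -4 + Y + 15*t (k(Y, t) = 4 + (Y - (8 - 15*t)) = 4 + (Y + (-8 + 15*t)) = 4 + (-8 + Y + 15*t) = -4 + Y + 15*t)
√(N(-183) + k(-72, p(-5))) = √(224/(-183) + (-4 - 72 + 15*(-5)²)) = √(224*(-1/183) + (-4 - 72 + 15*25)) = √(-224/183 + (-4 - 72 + 375)) = √(-224/183 + 299) = √(54493/183) = √9972219/183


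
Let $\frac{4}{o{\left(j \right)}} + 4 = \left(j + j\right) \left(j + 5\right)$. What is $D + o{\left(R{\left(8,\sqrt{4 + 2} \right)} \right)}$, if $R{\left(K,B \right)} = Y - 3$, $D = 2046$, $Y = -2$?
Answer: $2045$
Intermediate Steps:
$R{\left(K,B \right)} = -5$ ($R{\left(K,B \right)} = -2 - 3 = -5$)
$o{\left(j \right)} = \frac{4}{-4 + 2 j \left(5 + j\right)}$ ($o{\left(j \right)} = \frac{4}{-4 + \left(j + j\right) \left(j + 5\right)} = \frac{4}{-4 + 2 j \left(5 + j\right)}$)
$D + o{\left(R{\left(8,\sqrt{4 + 2} \right)} \right)} = 2046 + \frac{2}{-2 + \left(-5\right)^{2} + 5 \left(-5\right)} = 2046 + \frac{2}{-2 + 25 - 25} = 2046 + \frac{2}{-2} = 2046 + 2 \left(- \frac{1}{2}\right) = 2046 - 1 = 2045$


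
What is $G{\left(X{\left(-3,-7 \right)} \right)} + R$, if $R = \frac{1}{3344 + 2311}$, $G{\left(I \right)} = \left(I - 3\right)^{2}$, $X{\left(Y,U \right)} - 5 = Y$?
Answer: $\frac{5656}{5655} \approx 1.0002$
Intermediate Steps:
$X{\left(Y,U \right)} = 5 + Y$
$G{\left(I \right)} = \left(-3 + I\right)^{2}$
$R = \frac{1}{5655} \approx 0.00017683$
$G{\left(X{\left(-3,-7 \right)} \right)} + R = \left(-3 + \left(5 - 3\right)\right)^{2} + \frac{1}{5655} = \left(-3 + 2\right)^{2} + \frac{1}{5655} = \left(-1\right)^{2} + \frac{1}{5655} = 1 + \frac{1}{5655} = \frac{5656}{5655}$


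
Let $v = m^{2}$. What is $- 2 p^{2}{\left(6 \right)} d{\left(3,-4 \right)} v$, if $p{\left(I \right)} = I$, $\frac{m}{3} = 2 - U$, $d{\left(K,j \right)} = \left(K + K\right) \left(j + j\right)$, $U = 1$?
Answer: $31104$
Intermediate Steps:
$d{\left(K,j \right)} = 4 K j$ ($d{\left(K,j \right)} = 2 K 2 j = 4 K j$)
$m = 3$ ($m = 3 \left(2 - 1\right) = 3 \cdot 1 = 3$)
$v = 9$ ($v = 3^{2} = 9$)
$- 2 p^{2}{\left(6 \right)} d{\left(3,-4 \right)} v = - 2 \cdot 6^{2} \cdot 4 \cdot 3 \left(-4\right) 9 = \left(-2\right) 36 \left(-48\right) 9 = \left(-72\right) \left(-48\right) 9 = 3456 \cdot 9 = 31104$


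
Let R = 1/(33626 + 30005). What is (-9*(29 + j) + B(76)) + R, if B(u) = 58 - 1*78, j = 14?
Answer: -25897816/63631 ≈ -407.00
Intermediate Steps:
B(u) = -20 (B(u) = 58 - 78 = -20)
R = 1/63631 ≈ 1.5716e-5
(-9*(29 + j) + B(76)) + R = (-9*(29 + 14) - 20) + 1/63631 = (-9*43 - 20) + 1/63631 = (-387 - 20) + 1/63631 = -407 + 1/63631 = -25897816/63631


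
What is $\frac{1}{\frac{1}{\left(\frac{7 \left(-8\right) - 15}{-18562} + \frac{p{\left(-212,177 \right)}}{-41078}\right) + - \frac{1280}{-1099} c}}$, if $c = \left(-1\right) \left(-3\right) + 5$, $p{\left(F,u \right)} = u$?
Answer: $\frac{1951872614994}{209494082441} \approx 9.3171$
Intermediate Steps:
$c = 8$ ($c = 3 + 5 = 8$)
$\frac{1}{\frac{1}{\left(\frac{7 \left(-8\right) - 15}{-18562} + \frac{p{\left(-212,177 \right)}}{-41078}\right) + - \frac{1280}{-1099} c}} = \frac{1}{\frac{1}{\left(\frac{7 \left(-8\right) - 15}{-18562} + \frac{177}{-41078}\right) + - \frac{1280}{-1099} \cdot 8}} = \frac{1}{\frac{1}{\left(\left(-56 - 15\right) \left(- \frac{1}{18562}\right) + 177 \left(- \frac{1}{41078}\right)\right) + \left(-1280\right) \left(- \frac{1}{1099}\right) 8}} = \frac{1}{\frac{1}{\left(\left(-71\right) \left(- \frac{1}{18562}\right) - \frac{177}{41078}\right) + \frac{1280}{1099} \cdot 8}} = \frac{1}{\frac{1}{\left(\frac{71}{18562} - \frac{177}{41078}\right) + \frac{10240}{1099}}} = \frac{1}{\frac{1}{- \frac{92234}{190622459} + \frac{10240}{1099}}} = \frac{1}{\frac{1}{\frac{1951872614994}{209494082441}}} = \frac{1}{\frac{209494082441}{1951872614994}} = \frac{1951872614994}{209494082441}$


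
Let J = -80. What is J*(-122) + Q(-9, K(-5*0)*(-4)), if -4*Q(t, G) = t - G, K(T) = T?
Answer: 39049/4 ≈ 9762.3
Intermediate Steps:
Q(t, G) = -t/4 + G/4 (Q(t, G) = -(t - G)/4 = -t/4 + G/4)
J*(-122) + Q(-9, K(-5*0)*(-4)) = -80*(-122) + (-¼*(-9) + (-5*0*(-4))/4) = 9760 + (9/4 + (0*(-4))/4) = 9760 + (9/4 + (¼)*0) = 9760 + (9/4 + 0) = 9760 + 9/4 = 39049/4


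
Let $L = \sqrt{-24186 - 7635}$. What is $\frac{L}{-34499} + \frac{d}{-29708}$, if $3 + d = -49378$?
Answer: $\frac{49381}{29708} - \frac{i \sqrt{31821}}{34499} \approx 1.6622 - 0.0051707 i$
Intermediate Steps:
$d = -49381$ ($d = -3 - 49378 = -49381$)
$L = i \sqrt{31821}$ ($L = \sqrt{-31821} = i \sqrt{31821} \approx 178.38 i$)
$\frac{L}{-34499} + \frac{d}{-29708} = \frac{i \sqrt{31821}}{-34499} - \frac{49381}{-29708} = i \sqrt{31821} \left(- \frac{1}{34499}\right) - - \frac{49381}{29708} = - \frac{i \sqrt{31821}}{34499} + \frac{49381}{29708} = \frac{49381}{29708} - \frac{i \sqrt{31821}}{34499}$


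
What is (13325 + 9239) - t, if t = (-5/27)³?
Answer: 444127337/19683 ≈ 22564.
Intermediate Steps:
t = -125/19683 (t = (-5*1/27)³ = (-5/27)³ = -125/19683 ≈ -0.0063507)
(13325 + 9239) - t = (13325 + 9239) - 1*(-125/19683) = 22564 + 125/19683 = 444127337/19683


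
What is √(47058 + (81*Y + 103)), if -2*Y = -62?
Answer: 2*√12418 ≈ 222.87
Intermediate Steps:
Y = 31 (Y = -½*(-62) = 31)
√(47058 + (81*Y + 103)) = √(47058 + (81*31 + 103)) = √(47058 + (2511 + 103)) = √(47058 + 2614) = √49672 = 2*√12418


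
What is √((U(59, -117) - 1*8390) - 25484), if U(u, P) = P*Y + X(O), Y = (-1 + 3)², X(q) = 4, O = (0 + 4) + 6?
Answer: I*√34338 ≈ 185.31*I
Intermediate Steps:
O = 10 (O = 4 + 6 = 10)
Y = 4 (Y = 2² = 4)
U(u, P) = 4 + 4*P (U(u, P) = P*4 + 4 = 4*P + 4 = 4 + 4*P)
√((U(59, -117) - 1*8390) - 25484) = √(((4 + 4*(-117)) - 1*8390) - 25484) = √(((4 - 468) - 8390) - 25484) = √((-464 - 8390) - 25484) = √(-8854 - 25484) = √(-34338) = I*√34338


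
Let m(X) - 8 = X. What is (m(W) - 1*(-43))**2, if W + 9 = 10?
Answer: 2704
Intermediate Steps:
W = 1 (W = -9 + 10 = 1)
m(X) = 8 + X
(m(W) - 1*(-43))**2 = ((8 + 1) - 1*(-43))**2 = (9 + 43)**2 = 52**2 = 2704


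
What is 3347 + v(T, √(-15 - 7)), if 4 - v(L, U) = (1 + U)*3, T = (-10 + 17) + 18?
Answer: 3348 - 3*I*√22 ≈ 3348.0 - 14.071*I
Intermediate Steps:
T = 25 (T = 7 + 18 = 25)
v(L, U) = 1 - 3*U (v(L, U) = 4 - (1 + U)*3 = 4 - (3 + 3*U) = 4 + (-3 - 3*U) = 1 - 3*U)
3347 + v(T, √(-15 - 7)) = 3347 + (1 - 3*√(-15 - 7)) = 3347 + (1 - 3*I*√22) = 3348 - 3*I*√22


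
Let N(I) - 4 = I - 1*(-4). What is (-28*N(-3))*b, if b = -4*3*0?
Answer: 0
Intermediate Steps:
N(I) = 8 + I (N(I) = 4 + (I - 1*(-4)) = 4 + (I + 4) = 4 + (4 + I) = 8 + I)
b = 0 (b = -12*0 = 0)
(-28*N(-3))*b = -28*(8 - 3)*0 = -28*5*0 = -140*0 = 0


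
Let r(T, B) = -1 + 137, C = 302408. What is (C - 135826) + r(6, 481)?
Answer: 166718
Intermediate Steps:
r(T, B) = 136
(C - 135826) + r(6, 481) = (302408 - 135826) + 136 = 166582 + 136 = 166718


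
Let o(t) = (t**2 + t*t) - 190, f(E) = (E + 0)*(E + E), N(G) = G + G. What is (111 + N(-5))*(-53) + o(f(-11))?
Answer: 111585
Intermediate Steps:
N(G) = 2*G
f(E) = 2*E**2 (f(E) = E*(2*E) = 2*E**2)
o(t) = -190 + 2*t**2 (o(t) = (t**2 + t**2) - 190 = 2*t**2 - 190 = -190 + 2*t**2)
(111 + N(-5))*(-53) + o(f(-11)) = (111 + 2*(-5))*(-53) + (-190 + 2*(2*(-11)**2)**2) = (111 - 10)*(-53) + (-190 + 2*(2*121)**2) = 101*(-53) + (-190 + 2*242**2) = -5353 + (-190 + 2*58564) = -5353 + (-190 + 117128) = -5353 + 116938 = 111585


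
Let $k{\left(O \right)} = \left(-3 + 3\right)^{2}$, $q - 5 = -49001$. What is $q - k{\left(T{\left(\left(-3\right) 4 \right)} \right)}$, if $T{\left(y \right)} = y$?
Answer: $-48996$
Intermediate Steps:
$q = -48996$ ($q = 5 - 49001 = -48996$)
$k{\left(O \right)} = 0$ ($k{\left(O \right)} = 0^{2} = 0$)
$q - k{\left(T{\left(\left(-3\right) 4 \right)} \right)} = -48996 - 0 = -48996 + 0 = -48996$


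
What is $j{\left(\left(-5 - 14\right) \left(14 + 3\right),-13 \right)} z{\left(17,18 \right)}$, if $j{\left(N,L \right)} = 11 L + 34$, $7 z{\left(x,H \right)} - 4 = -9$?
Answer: $\frac{545}{7} \approx 77.857$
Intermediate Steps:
$z{\left(x,H \right)} = - \frac{5}{7}$ ($z{\left(x,H \right)} = \frac{4}{7} + \frac{1}{7} \left(-9\right) = \frac{4}{7} - \frac{9}{7} = - \frac{5}{7}$)
$j{\left(N,L \right)} = 34 + 11 L$
$j{\left(\left(-5 - 14\right) \left(14 + 3\right),-13 \right)} z{\left(17,18 \right)} = \left(34 + 11 \left(-13\right)\right) \left(- \frac{5}{7}\right) = \left(34 - 143\right) \left(- \frac{5}{7}\right) = \left(-109\right) \left(- \frac{5}{7}\right) = \frac{545}{7}$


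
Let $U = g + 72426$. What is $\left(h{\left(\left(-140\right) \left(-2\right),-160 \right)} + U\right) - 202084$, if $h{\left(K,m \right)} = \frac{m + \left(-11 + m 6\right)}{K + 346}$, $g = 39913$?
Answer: $- \frac{56181501}{626} \approx -89747.0$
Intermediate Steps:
$U = 112339$ ($U = 39913 + 72426 = 112339$)
$h{\left(K,m \right)} = \frac{-11 + 7 m}{346 + K}$ ($h{\left(K,m \right)} = \frac{m + \left(-11 + 6 m\right)}{346 + K} = \frac{-11 + 7 m}{346 + K}$)
$\left(h{\left(\left(-140\right) \left(-2\right),-160 \right)} + U\right) - 202084 = \left(\frac{-11 + 7 \left(-160\right)}{346 - -280} + 112339\right) - 202084 = \left(\frac{-11 - 1120}{346 + 280} + 112339\right) - 202084 = \left(\frac{1}{626} \left(-1131\right) + 112339\right) - 202084 = \left(- \frac{1131}{626} + 112339\right) - 202084 = \frac{70323083}{626} - 202084 = - \frac{56181501}{626}$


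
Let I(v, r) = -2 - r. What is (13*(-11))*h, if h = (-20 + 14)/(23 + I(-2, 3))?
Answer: 143/3 ≈ 47.667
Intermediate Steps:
h = -⅓ (h = (-20 + 14)/(23 + (-2 - 1*3)) = -6/(23 + (-2 - 3)) = -6/(23 - 5) = -6/18 = -6*1/18 = -⅓ ≈ -0.33333)
(13*(-11))*h = (13*(-11))*(-⅓) = -143*(-⅓) = 143/3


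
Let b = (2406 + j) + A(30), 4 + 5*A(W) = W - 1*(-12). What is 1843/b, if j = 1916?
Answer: 9215/21648 ≈ 0.42567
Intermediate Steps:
A(W) = 8/5 + W/5 (A(W) = -⅘ + (W - 1*(-12))/5 = -⅘ + (W + 12)/5 = -⅘ + (12 + W)/5 = -⅘ + (12/5 + W/5) = 8/5 + W/5)
b = 21648/5 (b = (2406 + 1916) + (8/5 + (⅕)*30) = 4322 + (8/5 + 6) = 4322 + 38/5 = 21648/5 ≈ 4329.6)
1843/b = 1843/(21648/5) = 1843*(5/21648) = 9215/21648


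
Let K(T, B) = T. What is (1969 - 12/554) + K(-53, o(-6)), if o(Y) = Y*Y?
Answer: 530726/277 ≈ 1916.0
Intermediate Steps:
o(Y) = Y²
(1969 - 12/554) + K(-53, o(-6)) = (1969 - 12/554) - 53 = (1969 - 12*1/554) - 53 = (1969 - 6/277) - 53 = 545407/277 - 53 = 530726/277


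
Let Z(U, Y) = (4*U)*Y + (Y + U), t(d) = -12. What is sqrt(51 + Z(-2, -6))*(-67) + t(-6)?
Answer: -12 - 67*sqrt(91) ≈ -651.14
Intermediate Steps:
Z(U, Y) = U + Y + 4*U*Y (Z(U, Y) = 4*U*Y + (U + Y) = U + Y + 4*U*Y)
sqrt(51 + Z(-2, -6))*(-67) + t(-6) = sqrt(51 + (-2 - 6 + 4*(-2)*(-6)))*(-67) - 12 = sqrt(51 + (-2 - 6 + 48))*(-67) - 12 = sqrt(51 + 40)*(-67) - 12 = sqrt(91)*(-67) - 12 = -67*sqrt(91) - 12 = -12 - 67*sqrt(91)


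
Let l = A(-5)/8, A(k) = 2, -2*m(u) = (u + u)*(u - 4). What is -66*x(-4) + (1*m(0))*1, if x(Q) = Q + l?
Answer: 495/2 ≈ 247.50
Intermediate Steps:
m(u) = -u*(-4 + u) (m(u) = -(u + u)*(u - 4)/2 = -2*u*(-4 + u)/2 = -u*(-4 + u))
l = 1/4 (l = 2/8 = 2*(1/8) = 1/4 ≈ 0.25000)
x(Q) = 1/4 + Q (x(Q) = Q + 1/4 = 1/4 + Q)
-66*x(-4) + (1*m(0))*1 = -66*(1/4 - 4) + (1*(0*(4 - 1*0)))*1 = -66*(-15/4) + (1*(0*(4 + 0)))*1 = 495/2 + (1*(0*4))*1 = 495/2 + (1*0)*1 = 495/2 + 0*1 = 495/2 + 0 = 495/2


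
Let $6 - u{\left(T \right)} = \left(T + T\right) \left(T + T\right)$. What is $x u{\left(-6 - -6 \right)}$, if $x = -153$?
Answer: $-918$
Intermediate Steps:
$u{\left(T \right)} = 6 - 4 T^{2}$ ($u{\left(T \right)} = 6 - \left(T + T\right) \left(T + T\right) = 6 - 2 T 2 T = 6 - 4 T^{2}$)
$x u{\left(-6 - -6 \right)} = - 153 \left(6 - 4 \left(-6 - -6\right)^{2}\right) = - 153 \left(6 - 4 \left(-6 + 6\right)^{2}\right) = - 153 \left(6 - 4 \cdot 0^{2}\right) = - 153 \left(6 - 0\right) = - 153 \left(6 + 0\right) = \left(-153\right) 6 = -918$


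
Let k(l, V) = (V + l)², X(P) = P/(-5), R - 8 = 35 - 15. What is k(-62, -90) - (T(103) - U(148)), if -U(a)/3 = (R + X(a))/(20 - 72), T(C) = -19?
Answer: 1502989/65 ≈ 23123.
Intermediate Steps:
R = 28 (R = 8 + (35 - 15) = 8 + 20 = 28)
X(P) = -P/5 (X(P) = P*(-⅕) = -P/5)
U(a) = 21/13 - 3*a/260 (U(a) = -3*(28 - a/5)/(20 - 72) = -3*(28 - a/5)/(-52) = -3*(28 - a/5)*(-1)/52 = -3*(-7/13 + a/260) = 21/13 - 3*a/260)
k(-62, -90) - (T(103) - U(148)) = (-90 - 62)² - (-19 - (21/13 - 3/260*148)) = (-152)² - (-19 - (21/13 - 111/65)) = 23104 - (-19 - 1*(-6/65)) = 23104 - (-19 + 6/65) = 23104 - 1*(-1229/65) = 23104 + 1229/65 = 1502989/65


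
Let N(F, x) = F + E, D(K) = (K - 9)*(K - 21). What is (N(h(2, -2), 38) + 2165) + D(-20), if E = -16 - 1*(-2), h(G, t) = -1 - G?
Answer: 3337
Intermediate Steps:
E = -14 (E = -16 + 2 = -14)
D(K) = (-21 + K)*(-9 + K) (D(K) = (-9 + K)*(-21 + K) = (-21 + K)*(-9 + K))
N(F, x) = -14 + F (N(F, x) = F - 14 = -14 + F)
(N(h(2, -2), 38) + 2165) + D(-20) = ((-14 + (-1 - 1*2)) + 2165) + (189 + (-20)² - 30*(-20)) = ((-14 + (-1 - 2)) + 2165) + (189 + 400 + 600) = ((-14 - 3) + 2165) + 1189 = (-17 + 2165) + 1189 = 2148 + 1189 = 3337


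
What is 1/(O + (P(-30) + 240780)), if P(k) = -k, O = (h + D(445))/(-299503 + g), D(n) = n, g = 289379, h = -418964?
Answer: 10124/2438378959 ≈ 4.1519e-6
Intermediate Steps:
O = 418519/10124 (O = (-418964 + 445)/(-299503 + 289379) = -418519/(-10124) = -418519*(-1/10124) = 418519/10124 ≈ 41.339)
1/(O + (P(-30) + 240780)) = 1/(418519/10124 + (-1*(-30) + 240780)) = 1/(418519/10124 + (30 + 240780)) = 1/(418519/10124 + 240810) = 1/(2438378959/10124) = 10124/2438378959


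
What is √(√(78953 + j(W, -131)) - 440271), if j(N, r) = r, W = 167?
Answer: √(-440271 + 3*√8758) ≈ 663.32*I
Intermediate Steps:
√(√(78953 + j(W, -131)) - 440271) = √(√(78953 - 131) - 440271) = √(√78822 - 440271) = √(3*√8758 - 440271) = √(-440271 + 3*√8758)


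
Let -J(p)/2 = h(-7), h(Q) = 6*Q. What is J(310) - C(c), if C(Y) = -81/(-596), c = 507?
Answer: 49983/596 ≈ 83.864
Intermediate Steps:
C(Y) = 81/596 (C(Y) = -81*(-1/596) = 81/596)
J(p) = 84 (J(p) = -12*(-7) = -2*(-42) = 84)
J(310) - C(c) = 84 - 1*81/596 = 84 - 81/596 = 49983/596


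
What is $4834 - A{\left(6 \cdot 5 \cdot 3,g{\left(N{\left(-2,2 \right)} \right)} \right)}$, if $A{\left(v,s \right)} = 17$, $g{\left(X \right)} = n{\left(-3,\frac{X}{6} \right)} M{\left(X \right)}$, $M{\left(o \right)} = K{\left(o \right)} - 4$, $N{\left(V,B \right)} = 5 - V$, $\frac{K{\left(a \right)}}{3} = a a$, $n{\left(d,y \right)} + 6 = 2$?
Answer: $4817$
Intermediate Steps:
$n{\left(d,y \right)} = -4$ ($n{\left(d,y \right)} = -6 + 2 = -4$)
$K{\left(a \right)} = 3 a^{2}$ ($K{\left(a \right)} = 3 a a = 3 a^{2}$)
$M{\left(o \right)} = -4 + 3 o^{2}$ ($M{\left(o \right)} = 3 o^{2} - 4 = -4 + 3 o^{2}$)
$g{\left(X \right)} = 16 - 12 X^{2}$ ($g{\left(X \right)} = - 4 \left(-4 + 3 X^{2}\right) = 16 - 12 X^{2}$)
$4834 - A{\left(6 \cdot 5 \cdot 3,g{\left(N{\left(-2,2 \right)} \right)} \right)} = 4834 - 17 = 4817$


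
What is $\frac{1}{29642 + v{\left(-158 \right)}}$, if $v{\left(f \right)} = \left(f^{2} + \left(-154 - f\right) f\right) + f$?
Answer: $\frac{1}{53816} \approx 1.8582 \cdot 10^{-5}$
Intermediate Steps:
$v{\left(f \right)} = f + f^{2} + f \left(-154 - f\right)$ ($v{\left(f \right)} = \left(f^{2} + f \left(-154 - f\right)\right) + f = f + f^{2} + f \left(-154 - f\right)$)
$\frac{1}{29642 + v{\left(-158 \right)}} = \frac{1}{29642 - -24174} = \frac{1}{29642 + 24174} = \frac{1}{53816}$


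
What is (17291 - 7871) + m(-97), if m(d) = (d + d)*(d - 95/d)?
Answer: 28048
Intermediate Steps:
m(d) = 2*d*(d - 95/d) (m(d) = (2*d)*(d - 95/d) = 2*d*(d - 95/d))
(17291 - 7871) + m(-97) = (17291 - 7871) + (-190 + 2*(-97)²) = 9420 + (-190 + 2*9409) = 9420 + (-190 + 18818) = 9420 + 18628 = 28048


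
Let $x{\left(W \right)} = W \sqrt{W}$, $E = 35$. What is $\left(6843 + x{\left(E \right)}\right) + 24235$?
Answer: $31078 + 35 \sqrt{35} \approx 31285.0$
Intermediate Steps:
$x{\left(W \right)} = W^{\frac{3}{2}}$
$\left(6843 + x{\left(E \right)}\right) + 24235 = \left(6843 + 35^{\frac{3}{2}}\right) + 24235 = \left(6843 + 35 \sqrt{35}\right) + 24235 = 31078 + 35 \sqrt{35}$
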